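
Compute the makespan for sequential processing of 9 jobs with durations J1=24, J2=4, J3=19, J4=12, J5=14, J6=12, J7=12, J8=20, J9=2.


Sequential makespan: sum all processing times
= 24 + 4 + 19 + 12 + 14 + 12 + 12 + 20 + 2
= 119 time units


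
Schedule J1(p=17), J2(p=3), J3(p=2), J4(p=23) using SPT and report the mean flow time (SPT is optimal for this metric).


SPT order: J3 → J2 → J1 → J4
Completion times:
  J3: C=2
  J2: C=5
  J1: C=22
  J4: C=45
Sum = 74, n = 4
Mean flow = 74/4
= 18.50


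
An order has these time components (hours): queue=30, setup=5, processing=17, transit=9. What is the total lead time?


Lead time = queue + setup + processing + transit
= 30 + 5 + 17 + 9
= 61 hours


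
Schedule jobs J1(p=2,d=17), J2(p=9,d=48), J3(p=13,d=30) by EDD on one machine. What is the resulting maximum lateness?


EDD order: J1 → J3 → J2
Completion and lateness:
  J1: C=2, d=17, L=2-17=-15
  J3: C=15, d=30, L=15-30=-15
  J2: C=24, d=48, L=24-48=-24
Lmax = max(-15, -15, -24)
= -15


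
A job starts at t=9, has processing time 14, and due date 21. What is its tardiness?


Completion = start + processing = 9 + 14 = 23
Tardiness = max(0, C - d) = max(0, 23 - 21)
= max(0, 2)
= 2


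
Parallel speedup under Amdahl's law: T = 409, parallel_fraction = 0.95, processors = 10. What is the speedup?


Amdahl's law: T_p = T × ((1-p) + p/N)
= 409 × ((1-0.95) + 0.95/10)
= 409 × (0.05 + 0.0950)
= 409 × 0.1450
= 59.31
Speedup = 409/59.31
= 6.90×


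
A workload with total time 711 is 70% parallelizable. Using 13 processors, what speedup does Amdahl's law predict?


Amdahl's law: T_p = T × ((1-p) + p/N)
= 711 × ((1-0.7) + 0.7/13)
= 711 × (0.30 + 0.0538)
= 711 × 0.3538
= 251.58
Speedup = 711/251.58
= 2.83×


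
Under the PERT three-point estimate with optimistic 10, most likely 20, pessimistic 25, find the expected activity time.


te = (o + 4m + p) / 6
= (10 + 4×20 + 25) / 6
= (10 + 80 + 25) / 6
= 115 / 6
= 19.17


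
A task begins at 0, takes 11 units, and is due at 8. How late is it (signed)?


Completion = 0 + 11 = 11
Lateness = C - d = 11 - 8
= 3


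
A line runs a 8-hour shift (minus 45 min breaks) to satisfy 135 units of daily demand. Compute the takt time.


Available = 8×60 - 45 = 435 min
Takt time = 435 / 135
= 3.22 min/unit


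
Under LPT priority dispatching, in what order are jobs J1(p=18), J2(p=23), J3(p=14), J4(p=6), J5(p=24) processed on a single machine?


LPT: sort by longest processing time first
  J5: p=24
  J2: p=23
  J1: p=18
  J3: p=14
  J4: p=6
Order: J5 → J2 → J1 → J3 → J4


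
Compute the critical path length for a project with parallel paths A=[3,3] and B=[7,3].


Path A: 3 + 3 = 6
Path B: 7 + 3 = 10
Critical path = longest = max(6, 10)
= 10 (Path B)


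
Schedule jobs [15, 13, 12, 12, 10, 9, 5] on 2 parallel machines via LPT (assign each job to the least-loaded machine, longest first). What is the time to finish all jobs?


Jobs (LPT sorted): [15, 13, 12, 12, 10, 9, 5]
Machines: 2
  J=15 → Machine 1 (load: 0+15=15)
  J=13 → Machine 2 (load: 0+13=13)
  J=12 → Machine 2 (load: 13+12=25)
  J=12 → Machine 1 (load: 15+12=27)
  J=10 → Machine 2 (load: 25+10=35)
  J=9 → Machine 1 (load: 27+9=36)
  J=5 → Machine 2 (load: 35+5=40)
Machine loads: [36, 40]
Makespan = max = 40 time units


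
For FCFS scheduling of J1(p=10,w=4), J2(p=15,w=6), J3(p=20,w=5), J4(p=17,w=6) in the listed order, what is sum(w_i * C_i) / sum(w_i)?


Completion times:
  J1: C=10, w×C=4×10=40
  J2: C=25, w×C=6×25=150
  J3: C=45, w×C=5×45=225
  J4: C=62, w×C=6×62=372
Sum w×C = 787
Sum w = 21
Weighted avg = 787/21
= 37.48


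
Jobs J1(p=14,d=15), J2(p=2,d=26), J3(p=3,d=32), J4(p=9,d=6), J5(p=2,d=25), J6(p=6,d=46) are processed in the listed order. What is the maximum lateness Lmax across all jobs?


Lateness per job (L = C - d):
  J1: C=14, d=15, L=-1
  J2: C=16, d=26, L=-10
  J3: C=19, d=32, L=-13
  J4: C=28, d=6, L=22
  J5: C=30, d=25, L=5
  J6: C=36, d=46, L=-10
Lmax = max(-1, -10, -13, 22, 5, -10)
= 22


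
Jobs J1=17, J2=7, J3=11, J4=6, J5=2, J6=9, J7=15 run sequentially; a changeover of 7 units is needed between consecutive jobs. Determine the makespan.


Makespan = Σ processing + (n-1) × setup
= (17 + 7 + 11 + 6 + 2 + 9 + 15) + (7-1)×7
= 67 + 42
= 109 time units


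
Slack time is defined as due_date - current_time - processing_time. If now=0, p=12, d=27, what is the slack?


Slack = due - current_time - processing
= 27 - 0 - 12
= 15


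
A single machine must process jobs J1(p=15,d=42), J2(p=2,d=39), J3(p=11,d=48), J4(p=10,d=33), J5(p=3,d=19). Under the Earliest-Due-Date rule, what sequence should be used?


EDD: sort by earliest due date
  J5: d=19, p=3
  J4: d=33, p=10
  J2: d=39, p=2
  J1: d=42, p=15
  J3: d=48, p=11
Order: J5 → J4 → J2 → J1 → J3


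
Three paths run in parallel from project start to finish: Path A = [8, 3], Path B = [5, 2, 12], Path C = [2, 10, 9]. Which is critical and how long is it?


Path A: 8 + 3 = 11
Path B: 5 + 2 + 12 = 19
Path C: 2 + 10 + 9 = 21
Critical path = longest = max(11, 19, 21)
= 21 (Path C)


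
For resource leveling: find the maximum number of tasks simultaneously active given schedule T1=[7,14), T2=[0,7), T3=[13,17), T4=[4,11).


Check each time point for overlaps:
  t=4: 2 tasks active (T2, T4)
Max concurrent = 2


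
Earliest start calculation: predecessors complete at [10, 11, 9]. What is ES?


ES = max of all predecessor completion times
Predecessors: [10, 11, 9]
ES = max(10, 11, 9)
= 11


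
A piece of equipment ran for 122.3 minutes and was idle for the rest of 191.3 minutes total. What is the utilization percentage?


Utilization = busy / total × 100
= 122.3 / 191.3 × 100
= 63.9%


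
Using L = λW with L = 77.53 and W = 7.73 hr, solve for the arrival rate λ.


Little's law: L = λW → λ = L / W
= 77.53 / 7.73
= 10.03 per hour


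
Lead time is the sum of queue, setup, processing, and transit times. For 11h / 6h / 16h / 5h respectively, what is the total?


Lead time = queue + setup + processing + transit
= 11 + 6 + 16 + 5
= 38 hours


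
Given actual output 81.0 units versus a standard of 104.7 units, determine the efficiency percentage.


Efficiency = (actual / standard) × 100
= (81.0 / 104.7) × 100
= 77.4%


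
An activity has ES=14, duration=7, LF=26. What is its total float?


EF = ES + duration = 14 + 7 = 21
LS = LF - duration = 26 - 7 = 19
Total Float = LF - EF = 26 - 21
(or LS - ES = 19 - 14)
= 5


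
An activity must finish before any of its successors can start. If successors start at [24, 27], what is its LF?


LF = min of all successor start times
Successors start at: [24, 27]
LF = min(24, 27)
= 24


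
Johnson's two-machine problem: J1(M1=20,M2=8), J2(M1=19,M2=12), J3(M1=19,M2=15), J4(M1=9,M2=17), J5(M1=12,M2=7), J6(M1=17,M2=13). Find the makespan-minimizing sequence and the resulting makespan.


Johnson's rule:
Group 1 (M1≤M2, sort by M1): ['J4']
Group 2 (M1>M2, sort desc M2): ['J3', 'J6', 'J2', 'J1', 'J5']
Sequence: J4 → J3 → J6 → J2 → J1 → J5
Makespan calculation:
  J4: M1 done=9, M2 done=26
  J3: M1 done=28, M2 done=43
  J6: M1 done=45, M2 done=58
  J2: M1 done=64, M2 done=76
  J1: M1 done=84, M2 done=92
  J5: M1 done=96, M2 done=103
= Sequence: J4 → J3 → J6 → J2 → J1 → J5, Makespan: 103


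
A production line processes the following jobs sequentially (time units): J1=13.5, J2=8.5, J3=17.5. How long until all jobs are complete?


Sequential makespan: sum all processing times
= 13.5 + 8.5 + 17.5
= 39.5 time units


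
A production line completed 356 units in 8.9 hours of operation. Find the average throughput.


Throughput = units / time
= 356 / 8.9
= 40.0 units/hour


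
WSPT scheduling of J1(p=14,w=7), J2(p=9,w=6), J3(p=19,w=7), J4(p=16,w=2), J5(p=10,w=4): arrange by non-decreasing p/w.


WSPT (Smith's rule): sort by p/w ascending
  J2: p/w = 9/6 = 1.500
  J1: p/w = 14/7 = 2.000
  J5: p/w = 10/4 = 2.500
  J3: p/w = 19/7 = 2.714
  J4: p/w = 16/2 = 8.000
Order: J2 → J1 → J5 → J3 → J4


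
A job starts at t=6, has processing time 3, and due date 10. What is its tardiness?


Completion = start + processing = 6 + 3 = 9
Tardiness = max(0, C - d) = max(0, 9 - 10)
= max(0, -1)
= 0


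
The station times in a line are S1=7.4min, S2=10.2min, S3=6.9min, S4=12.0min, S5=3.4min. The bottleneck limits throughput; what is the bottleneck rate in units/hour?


Bottleneck = longest station time
Station times: [7.4, 10.2, 6.9, 12.0, 3.4]
Max = 12.0 min
Rate = 60 / 12.0
= 5.00 units/hour (bottleneck: 12.0min)


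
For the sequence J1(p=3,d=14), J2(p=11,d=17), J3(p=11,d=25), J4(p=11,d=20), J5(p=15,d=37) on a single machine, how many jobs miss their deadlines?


Completion vs due date:
  J1: C=3, d=14 → on time
  J2: C=14, d=17 → on time
  J3: C=25, d=25 → on time
  J4: C=36, d=20 → TARDY
  J5: C=51, d=37 → TARDY
Tardy jobs: J4, J5
Count = 2


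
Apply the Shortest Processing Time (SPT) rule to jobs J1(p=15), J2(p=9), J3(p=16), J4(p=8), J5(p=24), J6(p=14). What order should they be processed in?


SPT: sort by shortest processing time
  J4: p=8
  J2: p=9
  J6: p=14
  J1: p=15
  J3: p=16
  J5: p=24
Order: J4 → J2 → J6 → J1 → J3 → J5


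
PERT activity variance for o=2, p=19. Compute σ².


σ² = ((p - o) / 6)² = (p - o)² / 36
= (19 - 2)² / 36
= 17² / 36
= 289 / 36
= 8.0278


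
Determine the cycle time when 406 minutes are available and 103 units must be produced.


Cycle time = available time / demand
= 406 / 103
= 3.94 min/unit


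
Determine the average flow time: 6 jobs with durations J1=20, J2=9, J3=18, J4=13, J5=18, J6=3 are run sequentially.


Completion times:
  J1: completes at 20
  J2: completes at 29
  J3: completes at 47
  J4: completes at 60
  J5: completes at 78
  J6: completes at 81
Sum = 315
Average = 315/6
= 52.50


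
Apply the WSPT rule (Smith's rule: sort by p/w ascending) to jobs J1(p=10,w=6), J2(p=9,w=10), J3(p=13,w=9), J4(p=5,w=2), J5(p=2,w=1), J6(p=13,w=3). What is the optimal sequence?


WSPT (Smith's rule): sort by p/w ascending
  J2: p/w = 9/10 = 0.900
  J3: p/w = 13/9 = 1.444
  J1: p/w = 10/6 = 1.667
  J5: p/w = 2/1 = 2.000
  J4: p/w = 5/2 = 2.500
  J6: p/w = 13/3 = 4.333
Order: J2 → J3 → J1 → J5 → J4 → J6


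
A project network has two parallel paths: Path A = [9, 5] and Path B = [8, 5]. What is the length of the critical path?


Path A: 9 + 5 = 14
Path B: 8 + 5 = 13
Critical path = longest = max(14, 13)
= 14 (Path A)


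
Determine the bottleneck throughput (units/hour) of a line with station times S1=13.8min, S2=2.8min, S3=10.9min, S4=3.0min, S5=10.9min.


Bottleneck = longest station time
Station times: [13.8, 2.8, 10.9, 3.0, 10.9]
Max = 13.8 min
Rate = 60 / 13.8
= 4.35 units/hour (bottleneck: 13.8min)


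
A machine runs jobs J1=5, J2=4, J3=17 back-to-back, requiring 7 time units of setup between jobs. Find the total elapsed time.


Makespan = Σ processing + (n-1) × setup
= (5 + 4 + 17) + (3-1)×7
= 26 + 14
= 40 time units


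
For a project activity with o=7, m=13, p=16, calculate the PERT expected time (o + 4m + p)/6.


te = (o + 4m + p) / 6
= (7 + 4×13 + 16) / 6
= (7 + 52 + 16) / 6
= 75 / 6
= 12.50


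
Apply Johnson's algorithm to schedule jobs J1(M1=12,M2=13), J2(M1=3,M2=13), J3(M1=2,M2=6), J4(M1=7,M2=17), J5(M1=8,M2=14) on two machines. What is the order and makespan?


Johnson's rule:
Group 1 (M1≤M2, sort by M1): ['J3', 'J2', 'J4', 'J5', 'J1']
Group 2 (M1>M2, sort desc M2): []
Sequence: J3 → J2 → J4 → J5 → J1
Makespan calculation:
  J3: M1 done=2, M2 done=8
  J2: M1 done=5, M2 done=21
  J4: M1 done=12, M2 done=38
  J5: M1 done=20, M2 done=52
  J1: M1 done=32, M2 done=65
= Sequence: J3 → J2 → J4 → J5 → J1, Makespan: 65


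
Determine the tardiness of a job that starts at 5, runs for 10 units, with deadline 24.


Completion = start + processing = 5 + 10 = 15
Tardiness = max(0, C - d) = max(0, 15 - 24)
= max(0, -9)
= 0


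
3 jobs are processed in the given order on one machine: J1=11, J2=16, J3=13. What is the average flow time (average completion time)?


Completion times:
  J1: completes at 11
  J2: completes at 27
  J3: completes at 40
Sum = 78
Average = 78/3
= 26.00


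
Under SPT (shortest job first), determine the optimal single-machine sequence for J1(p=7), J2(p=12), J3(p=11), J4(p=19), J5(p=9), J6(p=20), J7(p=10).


SPT: sort by shortest processing time
  J1: p=7
  J5: p=9
  J7: p=10
  J3: p=11
  J2: p=12
  J4: p=19
  J6: p=20
Order: J1 → J5 → J7 → J3 → J2 → J4 → J6


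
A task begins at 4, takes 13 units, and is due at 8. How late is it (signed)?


Completion = 4 + 13 = 17
Lateness = C - d = 17 - 8
= 9


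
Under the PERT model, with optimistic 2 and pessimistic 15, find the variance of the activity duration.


σ² = ((p - o) / 6)² = (p - o)² / 36
= (15 - 2)² / 36
= 13² / 36
= 169 / 36
= 4.6944


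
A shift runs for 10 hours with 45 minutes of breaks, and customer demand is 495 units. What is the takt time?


Available = 10×60 - 45 = 555 min
Takt time = 555 / 495
= 1.12 min/unit


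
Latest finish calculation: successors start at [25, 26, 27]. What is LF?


LF = min of all successor start times
Successors start at: [25, 26, 27]
LF = min(25, 26, 27)
= 25


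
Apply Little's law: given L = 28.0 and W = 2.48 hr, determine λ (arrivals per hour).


Little's law: L = λW → λ = L / W
= 28.0 / 2.48
= 11.29 per hour


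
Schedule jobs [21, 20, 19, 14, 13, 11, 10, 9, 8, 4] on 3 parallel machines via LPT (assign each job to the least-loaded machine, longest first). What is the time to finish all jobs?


Jobs (LPT sorted): [21, 20, 19, 14, 13, 11, 10, 9, 8, 4]
Machines: 3
  J=21 → Machine 1 (load: 0+21=21)
  J=20 → Machine 2 (load: 0+20=20)
  J=19 → Machine 3 (load: 0+19=19)
  J=14 → Machine 3 (load: 19+14=33)
  J=13 → Machine 2 (load: 20+13=33)
  J=11 → Machine 1 (load: 21+11=32)
  J=10 → Machine 1 (load: 32+10=42)
  J=9 → Machine 2 (load: 33+9=42)
  J=8 → Machine 3 (load: 33+8=41)
  J=4 → Machine 3 (load: 41+4=45)
Machine loads: [42, 42, 45]
Makespan = max = 45 time units


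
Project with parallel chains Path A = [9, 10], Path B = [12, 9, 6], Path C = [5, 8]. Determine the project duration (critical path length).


Path A: 9 + 10 = 19
Path B: 12 + 9 + 6 = 27
Path C: 5 + 8 = 13
Critical path = longest = max(19, 27, 13)
= 27 (Path B)


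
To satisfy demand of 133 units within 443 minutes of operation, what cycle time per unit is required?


Cycle time = available time / demand
= 443 / 133
= 3.33 min/unit


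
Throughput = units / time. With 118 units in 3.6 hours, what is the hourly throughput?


Throughput = units / time
= 118 / 3.6
= 32.8 units/hour


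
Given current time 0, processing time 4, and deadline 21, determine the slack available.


Slack = due - current_time - processing
= 21 - 0 - 4
= 17


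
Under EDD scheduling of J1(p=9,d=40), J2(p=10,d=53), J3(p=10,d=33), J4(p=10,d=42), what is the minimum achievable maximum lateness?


EDD order: J3 → J1 → J4 → J2
Completion and lateness:
  J3: C=10, d=33, L=10-33=-23
  J1: C=19, d=40, L=19-40=-21
  J4: C=29, d=42, L=29-42=-13
  J2: C=39, d=53, L=39-53=-14
Lmax = max(-23, -21, -13, -14)
= -13


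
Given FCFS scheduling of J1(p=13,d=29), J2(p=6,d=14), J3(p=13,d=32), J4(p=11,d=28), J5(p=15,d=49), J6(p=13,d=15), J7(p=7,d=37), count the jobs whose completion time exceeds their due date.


Completion vs due date:
  J1: C=13, d=29 → on time
  J2: C=19, d=14 → TARDY
  J3: C=32, d=32 → on time
  J4: C=43, d=28 → TARDY
  J5: C=58, d=49 → TARDY
  J6: C=71, d=15 → TARDY
  J7: C=78, d=37 → TARDY
Tardy jobs: J2, J4, J5, J6, J7
Count = 5


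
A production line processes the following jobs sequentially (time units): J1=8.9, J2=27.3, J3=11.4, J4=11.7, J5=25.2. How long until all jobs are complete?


Sequential makespan: sum all processing times
= 8.9 + 27.3 + 11.4 + 11.7 + 25.2
= 84.5 time units


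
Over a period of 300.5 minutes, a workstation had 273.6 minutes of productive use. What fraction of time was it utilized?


Utilization = busy / total × 100
= 273.6 / 300.5 × 100
= 91.0%


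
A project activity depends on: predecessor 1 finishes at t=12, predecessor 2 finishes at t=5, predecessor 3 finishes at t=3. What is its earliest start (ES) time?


ES = max of all predecessor completion times
Predecessors: [12, 5, 3]
ES = max(12, 5, 3)
= 12


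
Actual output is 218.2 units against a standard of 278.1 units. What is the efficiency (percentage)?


Efficiency = (actual / standard) × 100
= (218.2 / 278.1) × 100
= 78.5%


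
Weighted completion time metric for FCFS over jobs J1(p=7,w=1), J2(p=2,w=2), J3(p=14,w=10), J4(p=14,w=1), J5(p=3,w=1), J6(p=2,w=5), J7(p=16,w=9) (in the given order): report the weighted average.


Completion times:
  J1: C=7, w×C=1×7=7
  J2: C=9, w×C=2×9=18
  J3: C=23, w×C=10×23=230
  J4: C=37, w×C=1×37=37
  J5: C=40, w×C=1×40=40
  J6: C=42, w×C=5×42=210
  J7: C=58, w×C=9×58=522
Sum w×C = 1064
Sum w = 29
Weighted avg = 1064/29
= 36.69


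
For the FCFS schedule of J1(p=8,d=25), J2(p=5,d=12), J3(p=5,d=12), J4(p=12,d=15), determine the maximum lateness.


Lateness per job (L = C - d):
  J1: C=8, d=25, L=-17
  J2: C=13, d=12, L=1
  J3: C=18, d=12, L=6
  J4: C=30, d=15, L=15
Lmax = max(-17, 1, 6, 15)
= 15


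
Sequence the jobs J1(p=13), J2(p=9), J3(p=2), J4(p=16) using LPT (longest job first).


LPT: sort by longest processing time first
  J4: p=16
  J1: p=13
  J2: p=9
  J3: p=2
Order: J4 → J1 → J2 → J3


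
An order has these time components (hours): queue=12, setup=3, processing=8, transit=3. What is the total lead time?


Lead time = queue + setup + processing + transit
= 12 + 3 + 8 + 3
= 26 hours


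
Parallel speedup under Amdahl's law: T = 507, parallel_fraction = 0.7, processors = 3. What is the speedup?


Amdahl's law: T_p = T × ((1-p) + p/N)
= 507 × ((1-0.7) + 0.7/3)
= 507 × (0.30 + 0.2333)
= 507 × 0.5333
= 270.40
Speedup = 507/270.40
= 1.88×


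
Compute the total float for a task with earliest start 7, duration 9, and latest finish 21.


EF = ES + duration = 7 + 9 = 16
LS = LF - duration = 21 - 9 = 12
Total Float = LF - EF = 21 - 16
(or LS - ES = 12 - 7)
= 5


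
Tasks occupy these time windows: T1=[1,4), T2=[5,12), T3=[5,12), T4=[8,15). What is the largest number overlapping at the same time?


Check each time point for overlaps:
  t=8: 3 tasks active (T2, T3, T4)
Max concurrent = 3


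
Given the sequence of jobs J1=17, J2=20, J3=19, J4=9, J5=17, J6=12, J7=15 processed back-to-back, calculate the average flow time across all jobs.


Completion times:
  J1: completes at 17
  J2: completes at 37
  J3: completes at 56
  J4: completes at 65
  J5: completes at 82
  J6: completes at 94
  J7: completes at 109
Sum = 460
Average = 460/7
= 65.71


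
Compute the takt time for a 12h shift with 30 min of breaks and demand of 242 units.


Available = 12×60 - 30 = 690 min
Takt time = 690 / 242
= 2.85 min/unit


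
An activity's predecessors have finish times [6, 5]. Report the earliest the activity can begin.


ES = max of all predecessor completion times
Predecessors: [6, 5]
ES = max(6, 5)
= 6


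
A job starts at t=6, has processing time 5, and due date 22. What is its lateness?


Completion = 6 + 5 = 11
Lateness = C - d = 11 - 22
= -11


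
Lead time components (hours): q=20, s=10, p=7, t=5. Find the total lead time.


Lead time = queue + setup + processing + transit
= 20 + 10 + 7 + 5
= 42 hours


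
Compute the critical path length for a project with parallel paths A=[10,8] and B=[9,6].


Path A: 10 + 8 = 18
Path B: 9 + 6 = 15
Critical path = longest = max(18, 15)
= 18 (Path A)


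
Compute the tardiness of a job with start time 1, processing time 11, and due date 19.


Completion = start + processing = 1 + 11 = 12
Tardiness = max(0, C - d) = max(0, 12 - 19)
= max(0, -7)
= 0


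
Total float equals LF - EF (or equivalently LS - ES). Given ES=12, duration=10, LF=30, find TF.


EF = ES + duration = 12 + 10 = 22
LS = LF - duration = 30 - 10 = 20
Total Float = LF - EF = 30 - 22
(or LS - ES = 20 - 12)
= 8


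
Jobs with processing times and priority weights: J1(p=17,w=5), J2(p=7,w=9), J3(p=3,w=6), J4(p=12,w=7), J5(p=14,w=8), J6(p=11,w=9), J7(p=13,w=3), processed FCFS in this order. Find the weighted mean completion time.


Completion times:
  J1: C=17, w×C=5×17=85
  J2: C=24, w×C=9×24=216
  J3: C=27, w×C=6×27=162
  J4: C=39, w×C=7×39=273
  J5: C=53, w×C=8×53=424
  J6: C=64, w×C=9×64=576
  J7: C=77, w×C=3×77=231
Sum w×C = 1967
Sum w = 47
Weighted avg = 1967/47
= 41.85


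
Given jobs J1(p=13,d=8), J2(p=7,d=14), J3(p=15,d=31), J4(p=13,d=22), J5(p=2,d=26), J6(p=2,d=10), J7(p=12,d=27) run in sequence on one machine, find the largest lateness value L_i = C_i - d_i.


Lateness per job (L = C - d):
  J1: C=13, d=8, L=5
  J2: C=20, d=14, L=6
  J3: C=35, d=31, L=4
  J4: C=48, d=22, L=26
  J5: C=50, d=26, L=24
  J6: C=52, d=10, L=42
  J7: C=64, d=27, L=37
Lmax = max(5, 6, 4, 26, 24, 42, 37)
= 42


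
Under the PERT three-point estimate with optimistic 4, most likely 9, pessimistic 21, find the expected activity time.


te = (o + 4m + p) / 6
= (4 + 4×9 + 21) / 6
= (4 + 36 + 21) / 6
= 61 / 6
= 10.17


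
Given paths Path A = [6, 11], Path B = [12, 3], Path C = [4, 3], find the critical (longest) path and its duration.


Path A: 6 + 11 = 17
Path B: 12 + 3 = 15
Path C: 4 + 3 = 7
Critical path = longest = max(17, 15, 7)
= 17 (Path A)


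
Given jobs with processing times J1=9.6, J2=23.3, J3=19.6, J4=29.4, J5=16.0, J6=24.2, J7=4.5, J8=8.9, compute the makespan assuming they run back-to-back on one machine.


Sequential makespan: sum all processing times
= 9.6 + 23.3 + 19.6 + 29.4 + 16.0 + 24.2 + 4.5 + 8.9
= 135.5 time units


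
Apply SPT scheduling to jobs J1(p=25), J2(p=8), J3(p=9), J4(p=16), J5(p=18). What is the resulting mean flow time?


SPT order: J2 → J3 → J4 → J5 → J1
Completion times:
  J2: C=8
  J3: C=17
  J4: C=33
  J5: C=51
  J1: C=76
Sum = 185, n = 5
Mean flow = 185/5
= 37.00


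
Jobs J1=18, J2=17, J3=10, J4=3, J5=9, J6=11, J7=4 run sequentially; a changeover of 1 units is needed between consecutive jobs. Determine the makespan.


Makespan = Σ processing + (n-1) × setup
= (18 + 17 + 10 + 3 + 9 + 11 + 4) + (7-1)×1
= 72 + 6
= 78 time units


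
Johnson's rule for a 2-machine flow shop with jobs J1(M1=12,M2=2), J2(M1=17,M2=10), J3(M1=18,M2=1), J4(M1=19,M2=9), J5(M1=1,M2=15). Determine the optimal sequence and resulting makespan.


Johnson's rule:
Group 1 (M1≤M2, sort by M1): ['J5']
Group 2 (M1>M2, sort desc M2): ['J2', 'J4', 'J1', 'J3']
Sequence: J5 → J2 → J4 → J1 → J3
Makespan calculation:
  J5: M1 done=1, M2 done=16
  J2: M1 done=18, M2 done=28
  J4: M1 done=37, M2 done=46
  J1: M1 done=49, M2 done=51
  J3: M1 done=67, M2 done=68
= Sequence: J5 → J2 → J4 → J1 → J3, Makespan: 68


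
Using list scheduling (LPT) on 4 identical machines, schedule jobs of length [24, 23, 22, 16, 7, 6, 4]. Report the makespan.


Jobs (LPT sorted): [24, 23, 22, 16, 7, 6, 4]
Machines: 4
  J=24 → Machine 1 (load: 0+24=24)
  J=23 → Machine 2 (load: 0+23=23)
  J=22 → Machine 3 (load: 0+22=22)
  J=16 → Machine 4 (load: 0+16=16)
  J=7 → Machine 4 (load: 16+7=23)
  J=6 → Machine 3 (load: 22+6=28)
  J=4 → Machine 2 (load: 23+4=27)
Machine loads: [24, 27, 28, 23]
Makespan = max = 28 time units


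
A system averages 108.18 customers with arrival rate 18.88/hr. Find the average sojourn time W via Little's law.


Little's law: L = λW → W = L / λ
= 108.18 / 18.88
= 5.73 hours


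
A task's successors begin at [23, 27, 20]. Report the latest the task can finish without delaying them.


LF = min of all successor start times
Successors start at: [23, 27, 20]
LF = min(23, 27, 20)
= 20


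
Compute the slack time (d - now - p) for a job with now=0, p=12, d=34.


Slack = due - current_time - processing
= 34 - 0 - 12
= 22


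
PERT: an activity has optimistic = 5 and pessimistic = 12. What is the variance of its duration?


σ² = ((p - o) / 6)² = (p - o)² / 36
= (12 - 5)² / 36
= 7² / 36
= 49 / 36
= 1.3611


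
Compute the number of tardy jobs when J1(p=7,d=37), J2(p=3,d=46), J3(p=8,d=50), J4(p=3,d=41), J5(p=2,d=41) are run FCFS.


Completion vs due date:
  J1: C=7, d=37 → on time
  J2: C=10, d=46 → on time
  J3: C=18, d=50 → on time
  J4: C=21, d=41 → on time
  J5: C=23, d=41 → on time
Tardy jobs: none
Count = 0


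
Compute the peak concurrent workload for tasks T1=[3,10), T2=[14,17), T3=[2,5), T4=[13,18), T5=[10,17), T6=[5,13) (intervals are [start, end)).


Check each time point for overlaps:
  t=14: 3 tasks active (T2, T4, T5)
Max concurrent = 3


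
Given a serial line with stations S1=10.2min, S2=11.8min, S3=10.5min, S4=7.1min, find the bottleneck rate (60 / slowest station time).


Bottleneck = longest station time
Station times: [10.2, 11.8, 10.5, 7.1]
Max = 11.8 min
Rate = 60 / 11.8
= 5.08 units/hour (bottleneck: 11.8min)


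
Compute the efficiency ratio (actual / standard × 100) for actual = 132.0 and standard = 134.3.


Efficiency = (actual / standard) × 100
= (132.0 / 134.3) × 100
= 98.3%


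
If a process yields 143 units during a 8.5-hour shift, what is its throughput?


Throughput = units / time
= 143 / 8.5
= 16.8 units/hour


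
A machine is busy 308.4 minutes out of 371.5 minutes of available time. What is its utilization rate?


Utilization = busy / total × 100
= 308.4 / 371.5 × 100
= 83.0%


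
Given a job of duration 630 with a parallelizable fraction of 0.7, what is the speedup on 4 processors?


Amdahl's law: T_p = T × ((1-p) + p/N)
= 630 × ((1-0.7) + 0.7/4)
= 630 × (0.30 + 0.1750)
= 630 × 0.4750
= 299.25
Speedup = 630/299.25
= 2.11×


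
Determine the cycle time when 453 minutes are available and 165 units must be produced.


Cycle time = available time / demand
= 453 / 165
= 2.75 min/unit


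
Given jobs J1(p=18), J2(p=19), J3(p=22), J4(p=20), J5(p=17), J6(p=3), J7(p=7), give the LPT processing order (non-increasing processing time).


LPT: sort by longest processing time first
  J3: p=22
  J4: p=20
  J2: p=19
  J1: p=18
  J5: p=17
  J7: p=7
  J6: p=3
Order: J3 → J4 → J2 → J1 → J5 → J7 → J6


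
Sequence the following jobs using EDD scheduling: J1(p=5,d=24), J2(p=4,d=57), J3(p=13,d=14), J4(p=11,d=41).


EDD: sort by earliest due date
  J3: d=14, p=13
  J1: d=24, p=5
  J4: d=41, p=11
  J2: d=57, p=4
Order: J3 → J1 → J4 → J2


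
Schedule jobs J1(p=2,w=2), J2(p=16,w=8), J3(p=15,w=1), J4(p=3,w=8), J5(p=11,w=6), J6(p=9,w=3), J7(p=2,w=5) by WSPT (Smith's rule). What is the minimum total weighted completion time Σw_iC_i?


WSPT order (by p/w): J4 → J7 → J1 → J5 → J2 → J6 → J3
  J4: C=3, w·C=8×3=24
  J7: C=5, w·C=5×5=25
  J1: C=7, w·C=2×7=14
  J5: C=18, w·C=6×18=108
  J2: C=34, w·C=8×34=272
  J6: C=43, w·C=3×43=129
  J3: C=58, w·C=1×58=58
Σ w·C = 630
= 630


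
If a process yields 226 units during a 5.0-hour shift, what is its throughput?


Throughput = units / time
= 226 / 5.0
= 45.2 units/hour


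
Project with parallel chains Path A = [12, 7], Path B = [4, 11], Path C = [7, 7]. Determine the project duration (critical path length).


Path A: 12 + 7 = 19
Path B: 4 + 11 = 15
Path C: 7 + 7 = 14
Critical path = longest = max(19, 15, 14)
= 19 (Path A)


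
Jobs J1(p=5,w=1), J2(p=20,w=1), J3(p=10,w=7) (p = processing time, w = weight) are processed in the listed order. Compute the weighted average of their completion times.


Completion times:
  J1: C=5, w×C=1×5=5
  J2: C=25, w×C=1×25=25
  J3: C=35, w×C=7×35=245
Sum w×C = 275
Sum w = 9
Weighted avg = 275/9
= 30.56


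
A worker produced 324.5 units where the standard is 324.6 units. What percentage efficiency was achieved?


Efficiency = (actual / standard) × 100
= (324.5 / 324.6) × 100
= 100.0%


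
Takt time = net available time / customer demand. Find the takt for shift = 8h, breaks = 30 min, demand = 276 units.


Available = 8×60 - 30 = 450 min
Takt time = 450 / 276
= 1.63 min/unit


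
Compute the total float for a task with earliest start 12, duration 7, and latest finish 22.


EF = ES + duration = 12 + 7 = 19
LS = LF - duration = 22 - 7 = 15
Total Float = LF - EF = 22 - 19
(or LS - ES = 15 - 12)
= 3


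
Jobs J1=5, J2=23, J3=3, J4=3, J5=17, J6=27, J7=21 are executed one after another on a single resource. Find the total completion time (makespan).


Sequential makespan: sum all processing times
= 5 + 23 + 3 + 3 + 17 + 27 + 21
= 99 time units


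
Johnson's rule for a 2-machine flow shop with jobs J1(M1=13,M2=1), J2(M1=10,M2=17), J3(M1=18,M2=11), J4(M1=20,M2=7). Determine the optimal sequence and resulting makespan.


Johnson's rule:
Group 1 (M1≤M2, sort by M1): ['J2']
Group 2 (M1>M2, sort desc M2): ['J3', 'J4', 'J1']
Sequence: J2 → J3 → J4 → J1
Makespan calculation:
  J2: M1 done=10, M2 done=27
  J3: M1 done=28, M2 done=39
  J4: M1 done=48, M2 done=55
  J1: M1 done=61, M2 done=62
= Sequence: J2 → J3 → J4 → J1, Makespan: 62


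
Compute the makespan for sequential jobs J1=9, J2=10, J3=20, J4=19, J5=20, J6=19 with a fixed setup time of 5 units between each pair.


Makespan = Σ processing + (n-1) × setup
= (9 + 10 + 20 + 19 + 20 + 19) + (6-1)×5
= 97 + 25
= 122 time units


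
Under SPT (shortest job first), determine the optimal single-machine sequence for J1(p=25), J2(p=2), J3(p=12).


SPT: sort by shortest processing time
  J2: p=2
  J3: p=12
  J1: p=25
Order: J2 → J3 → J1


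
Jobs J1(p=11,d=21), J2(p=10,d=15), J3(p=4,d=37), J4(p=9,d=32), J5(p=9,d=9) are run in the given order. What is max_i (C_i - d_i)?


Lateness per job (L = C - d):
  J1: C=11, d=21, L=-10
  J2: C=21, d=15, L=6
  J3: C=25, d=37, L=-12
  J4: C=34, d=32, L=2
  J5: C=43, d=9, L=34
Lmax = max(-10, 6, -12, 2, 34)
= 34


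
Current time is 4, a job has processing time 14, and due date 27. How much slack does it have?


Slack = due - current_time - processing
= 27 - 4 - 14
= 9


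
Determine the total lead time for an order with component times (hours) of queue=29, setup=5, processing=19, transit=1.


Lead time = queue + setup + processing + transit
= 29 + 5 + 19 + 1
= 54 hours


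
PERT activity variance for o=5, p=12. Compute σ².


σ² = ((p - o) / 6)² = (p - o)² / 36
= (12 - 5)² / 36
= 7² / 36
= 49 / 36
= 1.3611


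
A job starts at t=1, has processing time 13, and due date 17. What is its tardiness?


Completion = start + processing = 1 + 13 = 14
Tardiness = max(0, C - d) = max(0, 14 - 17)
= max(0, -3)
= 0


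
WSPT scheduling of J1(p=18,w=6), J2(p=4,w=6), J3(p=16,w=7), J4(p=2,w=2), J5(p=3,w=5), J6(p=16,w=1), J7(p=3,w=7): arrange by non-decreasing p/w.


WSPT (Smith's rule): sort by p/w ascending
  J7: p/w = 3/7 = 0.429
  J5: p/w = 3/5 = 0.600
  J2: p/w = 4/6 = 0.667
  J4: p/w = 2/2 = 1.000
  J3: p/w = 16/7 = 2.286
  J1: p/w = 18/6 = 3.000
  J6: p/w = 16/1 = 16.000
Order: J7 → J5 → J2 → J4 → J3 → J1 → J6


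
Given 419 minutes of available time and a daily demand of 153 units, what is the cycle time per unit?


Cycle time = available time / demand
= 419 / 153
= 2.74 min/unit


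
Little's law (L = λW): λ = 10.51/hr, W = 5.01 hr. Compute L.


Little's law: L = λ × W
= 10.51 × 5.01
= 52.66


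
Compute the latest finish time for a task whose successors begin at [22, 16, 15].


LF = min of all successor start times
Successors start at: [22, 16, 15]
LF = min(22, 16, 15)
= 15


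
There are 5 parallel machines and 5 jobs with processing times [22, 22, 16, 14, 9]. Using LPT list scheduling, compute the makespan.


Jobs (LPT sorted): [22, 22, 16, 14, 9]
Machines: 5
  J=22 → Machine 1 (load: 0+22=22)
  J=22 → Machine 2 (load: 0+22=22)
  J=16 → Machine 3 (load: 0+16=16)
  J=14 → Machine 4 (load: 0+14=14)
  J=9 → Machine 5 (load: 0+9=9)
Machine loads: [22, 22, 16, 14, 9]
Makespan = max = 22 time units


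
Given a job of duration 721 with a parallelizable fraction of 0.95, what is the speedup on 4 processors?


Amdahl's law: T_p = T × ((1-p) + p/N)
= 721 × ((1-0.95) + 0.95/4)
= 721 × (0.05 + 0.2375)
= 721 × 0.2875
= 207.29
Speedup = 721/207.29
= 3.48×


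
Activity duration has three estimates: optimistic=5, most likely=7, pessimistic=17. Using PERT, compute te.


te = (o + 4m + p) / 6
= (5 + 4×7 + 17) / 6
= (5 + 28 + 17) / 6
= 50 / 6
= 8.33


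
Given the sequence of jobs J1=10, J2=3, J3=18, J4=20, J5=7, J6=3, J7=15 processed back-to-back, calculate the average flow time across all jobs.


Completion times:
  J1: completes at 10
  J2: completes at 13
  J3: completes at 31
  J4: completes at 51
  J5: completes at 58
  J6: completes at 61
  J7: completes at 76
Sum = 300
Average = 300/7
= 42.86


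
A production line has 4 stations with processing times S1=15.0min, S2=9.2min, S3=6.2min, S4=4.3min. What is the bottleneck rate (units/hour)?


Bottleneck = longest station time
Station times: [15.0, 9.2, 6.2, 4.3]
Max = 15.0 min
Rate = 60 / 15.0
= 4.00 units/hour (bottleneck: 15.0min)


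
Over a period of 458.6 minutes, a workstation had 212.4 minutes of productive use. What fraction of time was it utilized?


Utilization = busy / total × 100
= 212.4 / 458.6 × 100
= 46.3%


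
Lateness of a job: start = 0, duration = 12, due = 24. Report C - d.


Completion = 0 + 12 = 12
Lateness = C - d = 12 - 24
= -12


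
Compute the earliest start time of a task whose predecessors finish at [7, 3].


ES = max of all predecessor completion times
Predecessors: [7, 3]
ES = max(7, 3)
= 7


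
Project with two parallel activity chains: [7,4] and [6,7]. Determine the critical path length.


Path A: 7 + 4 = 11
Path B: 6 + 7 = 13
Critical path = longest = max(11, 13)
= 13 (Path B)


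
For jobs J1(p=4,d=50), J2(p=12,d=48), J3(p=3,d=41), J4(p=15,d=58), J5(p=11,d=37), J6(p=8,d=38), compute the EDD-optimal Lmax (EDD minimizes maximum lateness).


EDD order: J5 → J6 → J3 → J2 → J1 → J4
Completion and lateness:
  J5: C=11, d=37, L=11-37=-26
  J6: C=19, d=38, L=19-38=-19
  J3: C=22, d=41, L=22-41=-19
  J2: C=34, d=48, L=34-48=-14
  J1: C=38, d=50, L=38-50=-12
  J4: C=53, d=58, L=53-58=-5
Lmax = max(-26, -19, -19, -14, -12, -5)
= -5


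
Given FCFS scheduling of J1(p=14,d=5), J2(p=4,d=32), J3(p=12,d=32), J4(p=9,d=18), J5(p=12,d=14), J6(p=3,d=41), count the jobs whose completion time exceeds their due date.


Completion vs due date:
  J1: C=14, d=5 → TARDY
  J2: C=18, d=32 → on time
  J3: C=30, d=32 → on time
  J4: C=39, d=18 → TARDY
  J5: C=51, d=14 → TARDY
  J6: C=54, d=41 → TARDY
Tardy jobs: J1, J4, J5, J6
Count = 4


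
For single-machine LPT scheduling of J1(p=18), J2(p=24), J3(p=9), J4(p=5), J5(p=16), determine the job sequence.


LPT: sort by longest processing time first
  J2: p=24
  J1: p=18
  J5: p=16
  J3: p=9
  J4: p=5
Order: J2 → J1 → J5 → J3 → J4


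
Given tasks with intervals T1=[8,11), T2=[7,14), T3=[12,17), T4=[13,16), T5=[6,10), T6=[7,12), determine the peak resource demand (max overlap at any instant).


Check each time point for overlaps:
  t=8: 4 tasks active (T1, T2, T5, T6)
Max concurrent = 4


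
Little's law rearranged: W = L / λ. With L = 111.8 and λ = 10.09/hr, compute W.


Little's law: L = λW → W = L / λ
= 111.8 / 10.09
= 11.08 hours


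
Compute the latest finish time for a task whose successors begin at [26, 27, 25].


LF = min of all successor start times
Successors start at: [26, 27, 25]
LF = min(26, 27, 25)
= 25


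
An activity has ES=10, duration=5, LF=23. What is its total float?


EF = ES + duration = 10 + 5 = 15
LS = LF - duration = 23 - 5 = 18
Total Float = LF - EF = 23 - 15
(or LS - ES = 18 - 10)
= 8


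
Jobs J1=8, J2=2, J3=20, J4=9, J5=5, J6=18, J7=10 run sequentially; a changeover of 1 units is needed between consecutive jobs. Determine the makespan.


Makespan = Σ processing + (n-1) × setup
= (8 + 2 + 20 + 9 + 5 + 18 + 10) + (7-1)×1
= 72 + 6
= 78 time units


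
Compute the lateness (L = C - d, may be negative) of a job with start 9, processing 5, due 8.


Completion = 9 + 5 = 14
Lateness = C - d = 14 - 8
= 6


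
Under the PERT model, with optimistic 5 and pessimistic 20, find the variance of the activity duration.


σ² = ((p - o) / 6)² = (p - o)² / 36
= (20 - 5)² / 36
= 15² / 36
= 225 / 36
= 6.2500


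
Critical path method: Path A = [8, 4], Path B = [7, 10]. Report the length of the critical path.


Path A: 8 + 4 = 12
Path B: 7 + 10 = 17
Critical path = longest = max(12, 17)
= 17 (Path B)


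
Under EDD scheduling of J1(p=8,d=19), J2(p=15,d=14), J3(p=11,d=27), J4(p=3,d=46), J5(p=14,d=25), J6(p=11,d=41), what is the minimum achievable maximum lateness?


EDD order: J2 → J1 → J5 → J3 → J6 → J4
Completion and lateness:
  J2: C=15, d=14, L=15-14=1
  J1: C=23, d=19, L=23-19=4
  J5: C=37, d=25, L=37-25=12
  J3: C=48, d=27, L=48-27=21
  J6: C=59, d=41, L=59-41=18
  J4: C=62, d=46, L=62-46=16
Lmax = max(1, 4, 12, 21, 18, 16)
= 21


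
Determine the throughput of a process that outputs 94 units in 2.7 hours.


Throughput = units / time
= 94 / 2.7
= 34.8 units/hour


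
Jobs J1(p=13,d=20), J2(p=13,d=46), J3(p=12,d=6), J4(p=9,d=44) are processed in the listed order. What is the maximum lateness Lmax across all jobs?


Lateness per job (L = C - d):
  J1: C=13, d=20, L=-7
  J2: C=26, d=46, L=-20
  J3: C=38, d=6, L=32
  J4: C=47, d=44, L=3
Lmax = max(-7, -20, 32, 3)
= 32


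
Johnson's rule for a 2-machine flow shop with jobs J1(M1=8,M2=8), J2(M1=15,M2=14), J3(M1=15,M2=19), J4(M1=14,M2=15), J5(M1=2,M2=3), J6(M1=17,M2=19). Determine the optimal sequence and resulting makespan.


Johnson's rule:
Group 1 (M1≤M2, sort by M1): ['J5', 'J1', 'J4', 'J3', 'J6']
Group 2 (M1>M2, sort desc M2): ['J2']
Sequence: J5 → J1 → J4 → J3 → J6 → J2
Makespan calculation:
  J5: M1 done=2, M2 done=5
  J1: M1 done=10, M2 done=18
  J4: M1 done=24, M2 done=39
  J3: M1 done=39, M2 done=58
  J6: M1 done=56, M2 done=77
  J2: M1 done=71, M2 done=91
= Sequence: J5 → J1 → J4 → J3 → J6 → J2, Makespan: 91


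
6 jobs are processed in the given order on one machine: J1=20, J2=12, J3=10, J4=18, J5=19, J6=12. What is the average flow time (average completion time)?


Completion times:
  J1: completes at 20
  J2: completes at 32
  J3: completes at 42
  J4: completes at 60
  J5: completes at 79
  J6: completes at 91
Sum = 324
Average = 324/6
= 54.00


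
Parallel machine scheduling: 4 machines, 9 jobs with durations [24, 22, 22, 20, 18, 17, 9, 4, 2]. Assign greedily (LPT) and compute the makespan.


Jobs (LPT sorted): [24, 22, 22, 20, 18, 17, 9, 4, 2]
Machines: 4
  J=24 → Machine 1 (load: 0+24=24)
  J=22 → Machine 2 (load: 0+22=22)
  J=22 → Machine 3 (load: 0+22=22)
  J=20 → Machine 4 (load: 0+20=20)
  J=18 → Machine 4 (load: 20+18=38)
  J=17 → Machine 2 (load: 22+17=39)
  J=9 → Machine 3 (load: 22+9=31)
  J=4 → Machine 1 (load: 24+4=28)
  J=2 → Machine 1 (load: 28+2=30)
Machine loads: [30, 39, 31, 38]
Makespan = max = 39 time units


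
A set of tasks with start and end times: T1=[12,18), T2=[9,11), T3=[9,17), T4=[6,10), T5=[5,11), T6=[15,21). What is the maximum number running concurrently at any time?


Check each time point for overlaps:
  t=9: 4 tasks active (T2, T3, T4, T5)
Max concurrent = 4


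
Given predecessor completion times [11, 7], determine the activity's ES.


ES = max of all predecessor completion times
Predecessors: [11, 7]
ES = max(11, 7)
= 11
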